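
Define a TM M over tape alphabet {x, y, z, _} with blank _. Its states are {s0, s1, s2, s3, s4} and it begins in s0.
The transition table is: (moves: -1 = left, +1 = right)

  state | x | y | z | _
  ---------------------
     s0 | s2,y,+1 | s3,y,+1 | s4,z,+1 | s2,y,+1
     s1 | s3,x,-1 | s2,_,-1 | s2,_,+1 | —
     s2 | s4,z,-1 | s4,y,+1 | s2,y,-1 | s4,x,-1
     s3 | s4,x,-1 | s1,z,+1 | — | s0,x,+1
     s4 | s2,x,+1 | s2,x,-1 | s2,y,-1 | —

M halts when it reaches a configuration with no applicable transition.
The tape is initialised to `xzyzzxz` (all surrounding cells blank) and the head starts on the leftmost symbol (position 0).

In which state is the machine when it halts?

state=s0 head=0 tape=__[x]zyzzxz   (s0,x)→(s2,y,+1)
state=s2 head=1 tape=__y[z]yzzxz   (s2,z)→(s2,y,-1)
state=s2 head=0 tape=__[y]yyzzxz   (s2,y)→(s4,y,+1)
state=s4 head=1 tape=__y[y]yzzxz   (s4,y)→(s2,x,-1)
state=s2 head=0 tape=__[y]xyzzxz   (s2,y)→(s4,y,+1)
state=s4 head=1 tape=__y[x]yzzxz   (s4,x)→(s2,x,+1)
state=s2 head=2 tape=__yx[y]zzxz   (s2,y)→(s4,y,+1)
state=s4 head=3 tape=__yxy[z]zxz   (s4,z)→(s2,y,-1)
state=s2 head=2 tape=__yx[y]yzxz   (s2,y)→(s4,y,+1)
state=s4 head=3 tape=__yxy[y]zxz   (s4,y)→(s2,x,-1)
state=s2 head=2 tape=__yx[y]xzxz   (s2,y)→(s4,y,+1)
state=s4 head=3 tape=__yxy[x]zxz   (s4,x)→(s2,x,+1)
state=s2 head=4 tape=__yxyx[z]xz   (s2,z)→(s2,y,-1)
state=s2 head=3 tape=__yxy[x]yxz   (s2,x)→(s4,z,-1)
state=s4 head=2 tape=__yx[y]zyxz   (s4,y)→(s2,x,-1)
state=s2 head=1 tape=__y[x]xzyxz   (s2,x)→(s4,z,-1)
state=s4 head=0 tape=__[y]zxzyxz   (s4,y)→(s2,x,-1)
state=s2 head=-1 tape=_[_]xzxzyxz   (s2,_)→(s4,x,-1)
state=s4 head=-2 tape=[_]xxzxzyxz
No transition is defined for (s4, _); M halts in state s4.

s4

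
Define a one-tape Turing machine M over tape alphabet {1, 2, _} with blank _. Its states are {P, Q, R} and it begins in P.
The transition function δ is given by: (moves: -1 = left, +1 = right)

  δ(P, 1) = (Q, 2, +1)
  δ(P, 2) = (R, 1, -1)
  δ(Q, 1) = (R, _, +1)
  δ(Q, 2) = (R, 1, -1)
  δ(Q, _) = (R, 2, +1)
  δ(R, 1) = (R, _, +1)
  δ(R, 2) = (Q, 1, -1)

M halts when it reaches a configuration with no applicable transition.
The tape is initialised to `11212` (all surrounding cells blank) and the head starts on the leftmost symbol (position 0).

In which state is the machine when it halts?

R

P | [1]1212_   read 1 → write 2, move +1, go to Q
Q | 2[1]212_   read 1 → write _, move +1, go to R
R | 2_[2]12_   read 2 → write 1, move -1, go to Q
Q | 2[_]112_   read _ → write 2, move +1, go to R
R | 22[1]12_   read 1 → write _, move +1, go to R
R | 22_[1]2_   read 1 → write _, move +1, go to R
R | 22__[2]_   read 2 → write 1, move -1, go to Q
Q | 22_[_]1_   read _ → write 2, move +1, go to R
R | 22_2[1]_   read 1 → write _, move +1, go to R
R | 22_2_[_]
No transition is defined for (R, _); M halts in state R.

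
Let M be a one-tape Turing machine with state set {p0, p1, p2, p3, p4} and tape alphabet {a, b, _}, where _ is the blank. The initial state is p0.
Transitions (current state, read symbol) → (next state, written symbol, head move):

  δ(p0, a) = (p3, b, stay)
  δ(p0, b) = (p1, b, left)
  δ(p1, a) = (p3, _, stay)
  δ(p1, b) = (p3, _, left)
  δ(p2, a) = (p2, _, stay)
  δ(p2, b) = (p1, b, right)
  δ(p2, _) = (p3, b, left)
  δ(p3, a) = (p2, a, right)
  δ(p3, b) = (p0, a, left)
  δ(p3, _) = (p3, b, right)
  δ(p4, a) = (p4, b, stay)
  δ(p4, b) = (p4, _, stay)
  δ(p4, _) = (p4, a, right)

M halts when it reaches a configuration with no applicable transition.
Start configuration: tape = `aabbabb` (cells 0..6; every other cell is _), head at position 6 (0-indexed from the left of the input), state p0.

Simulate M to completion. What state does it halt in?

state=p0 head=6 tape=_aabbab[b]   (p0,b)→(p1,b,left)
state=p1 head=5 tape=_aabba[b]b   (p1,b)→(p3,_,left)
state=p3 head=4 tape=_aabb[a]_b   (p3,a)→(p2,a,right)
state=p2 head=5 tape=_aabba[_]b   (p2,_)→(p3,b,left)
state=p3 head=4 tape=_aabb[a]bb   (p3,a)→(p2,a,right)
state=p2 head=5 tape=_aabba[b]b   (p2,b)→(p1,b,right)
state=p1 head=6 tape=_aabbab[b]   (p1,b)→(p3,_,left)
state=p3 head=5 tape=_aabba[b]_   (p3,b)→(p0,a,left)
state=p0 head=4 tape=_aabb[a]a_   (p0,a)→(p3,b,stay)
state=p3 head=4 tape=_aabb[b]a_   (p3,b)→(p0,a,left)
state=p0 head=3 tape=_aab[b]aa_   (p0,b)→(p1,b,left)
state=p1 head=2 tape=_aa[b]baa_   (p1,b)→(p3,_,left)
state=p3 head=1 tape=_a[a]_baa_   (p3,a)→(p2,a,right)
state=p2 head=2 tape=_aa[_]baa_   (p2,_)→(p3,b,left)
state=p3 head=1 tape=_a[a]bbaa_   (p3,a)→(p2,a,right)
state=p2 head=2 tape=_aa[b]baa_   (p2,b)→(p1,b,right)
state=p1 head=3 tape=_aab[b]aa_   (p1,b)→(p3,_,left)
state=p3 head=2 tape=_aa[b]_aa_   (p3,b)→(p0,a,left)
state=p0 head=1 tape=_a[a]a_aa_   (p0,a)→(p3,b,stay)
state=p3 head=1 tape=_a[b]a_aa_   (p3,b)→(p0,a,left)
state=p0 head=0 tape=_[a]aa_aa_   (p0,a)→(p3,b,stay)
state=p3 head=0 tape=_[b]aa_aa_   (p3,b)→(p0,a,left)
state=p0 head=-1 tape=[_]aaa_aa_
No transition is defined for (p0, _); M halts in state p0.

p0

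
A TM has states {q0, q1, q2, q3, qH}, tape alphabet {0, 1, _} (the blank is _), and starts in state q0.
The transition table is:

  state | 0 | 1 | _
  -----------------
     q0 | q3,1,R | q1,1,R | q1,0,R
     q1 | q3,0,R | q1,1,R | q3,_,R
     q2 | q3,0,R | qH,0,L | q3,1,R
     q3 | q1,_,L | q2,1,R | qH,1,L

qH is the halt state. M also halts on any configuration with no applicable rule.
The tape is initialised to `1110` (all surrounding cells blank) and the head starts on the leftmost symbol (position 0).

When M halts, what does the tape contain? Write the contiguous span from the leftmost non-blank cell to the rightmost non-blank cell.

11101

state=q0 head=0 tape=[1]110_   (q0,1)→(q1,1,R)
state=q1 head=1 tape=1[1]10_   (q1,1)→(q1,1,R)
state=q1 head=2 tape=11[1]0_   (q1,1)→(q1,1,R)
state=q1 head=3 tape=111[0]_   (q1,0)→(q3,0,R)
state=q3 head=4 tape=1110[_]   (q3,_)→(qH,1,L)
state=qH head=3 tape=111[0]1
The non-blank tape span at halt is 11101.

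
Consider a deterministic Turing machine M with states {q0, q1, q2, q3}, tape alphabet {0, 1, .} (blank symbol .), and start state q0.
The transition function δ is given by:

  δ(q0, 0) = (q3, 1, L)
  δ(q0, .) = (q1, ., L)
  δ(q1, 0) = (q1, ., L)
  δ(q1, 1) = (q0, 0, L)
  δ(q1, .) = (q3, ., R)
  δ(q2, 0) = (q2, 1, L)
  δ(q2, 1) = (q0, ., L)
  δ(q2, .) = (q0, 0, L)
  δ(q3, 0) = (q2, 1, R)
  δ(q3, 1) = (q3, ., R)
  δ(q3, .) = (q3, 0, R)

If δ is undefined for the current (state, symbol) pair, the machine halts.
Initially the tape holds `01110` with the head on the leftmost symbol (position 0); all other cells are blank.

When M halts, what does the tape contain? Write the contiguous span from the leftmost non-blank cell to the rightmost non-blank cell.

0....10

q0 | .[0]1110.   read 0 → write 1, move L, go to q3
q3 | [.]11110.   read . → write 0, move R, go to q3
q3 | 0[1]1110.   read 1 → write ., move R, go to q3
q3 | 0.[1]110.   read 1 → write ., move R, go to q3
q3 | 0..[1]10.   read 1 → write ., move R, go to q3
q3 | 0...[1]0.   read 1 → write ., move R, go to q3
q3 | 0....[0].   read 0 → write 1, move R, go to q2
q2 | 0....1[.]   read . → write 0, move L, go to q0
q0 | 0....[1]0
The non-blank tape span at halt is 0....10.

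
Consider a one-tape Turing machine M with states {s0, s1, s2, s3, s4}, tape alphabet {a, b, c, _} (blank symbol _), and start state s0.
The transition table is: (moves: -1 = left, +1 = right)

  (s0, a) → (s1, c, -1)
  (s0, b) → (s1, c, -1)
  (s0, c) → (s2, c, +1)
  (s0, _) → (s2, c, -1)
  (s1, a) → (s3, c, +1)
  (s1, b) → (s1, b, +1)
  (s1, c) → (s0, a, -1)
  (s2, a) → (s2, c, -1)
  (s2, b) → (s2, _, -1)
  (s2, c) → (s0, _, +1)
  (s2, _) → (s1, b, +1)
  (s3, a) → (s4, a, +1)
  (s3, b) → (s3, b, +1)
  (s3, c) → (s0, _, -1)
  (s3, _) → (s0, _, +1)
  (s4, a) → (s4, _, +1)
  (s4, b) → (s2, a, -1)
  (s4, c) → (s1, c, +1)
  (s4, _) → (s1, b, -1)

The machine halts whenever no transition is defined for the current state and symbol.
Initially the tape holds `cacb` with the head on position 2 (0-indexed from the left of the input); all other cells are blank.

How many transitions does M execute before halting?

26

state=s0 head=2 tape=ca[c]b__   (s0,c)→(s2,c,+1)
state=s2 head=3 tape=cac[b]__   (s2,b)→(s2,_,-1)
state=s2 head=2 tape=ca[c]___   (s2,c)→(s0,_,+1)
state=s0 head=3 tape=ca_[_]__   (s0,_)→(s2,c,-1)
state=s2 head=2 tape=ca[_]c__   (s2,_)→(s1,b,+1)
state=s1 head=3 tape=cab[c]__   (s1,c)→(s0,a,-1)
state=s0 head=2 tape=ca[b]a__   (s0,b)→(s1,c,-1)
state=s1 head=1 tape=c[a]ca__   (s1,a)→(s3,c,+1)
state=s3 head=2 tape=cc[c]a__   (s3,c)→(s0,_,-1)
state=s0 head=1 tape=c[c]_a__   (s0,c)→(s2,c,+1)
state=s2 head=2 tape=cc[_]a__   (s2,_)→(s1,b,+1)
state=s1 head=3 tape=ccb[a]__   (s1,a)→(s3,c,+1)
state=s3 head=4 tape=ccbc[_]_   (s3,_)→(s0,_,+1)
state=s0 head=5 tape=ccbc_[_]   (s0,_)→(s2,c,-1)
state=s2 head=4 tape=ccbc[_]c   (s2,_)→(s1,b,+1)
state=s1 head=5 tape=ccbcb[c]   (s1,c)→(s0,a,-1)
state=s0 head=4 tape=ccbc[b]a   (s0,b)→(s1,c,-1)
state=s1 head=3 tape=ccb[c]ca   (s1,c)→(s0,a,-1)
state=s0 head=2 tape=cc[b]aca   (s0,b)→(s1,c,-1)
state=s1 head=1 tape=c[c]caca   (s1,c)→(s0,a,-1)
state=s0 head=0 tape=[c]acaca   (s0,c)→(s2,c,+1)
state=s2 head=1 tape=c[a]caca   (s2,a)→(s2,c,-1)
state=s2 head=0 tape=[c]ccaca   (s2,c)→(s0,_,+1)
state=s0 head=1 tape=_[c]caca   (s0,c)→(s2,c,+1)
state=s2 head=2 tape=_c[c]aca   (s2,c)→(s0,_,+1)
state=s0 head=3 tape=_c_[a]ca   (s0,a)→(s1,c,-1)
state=s1 head=2 tape=_c[_]cca
M halts after 26 transitions.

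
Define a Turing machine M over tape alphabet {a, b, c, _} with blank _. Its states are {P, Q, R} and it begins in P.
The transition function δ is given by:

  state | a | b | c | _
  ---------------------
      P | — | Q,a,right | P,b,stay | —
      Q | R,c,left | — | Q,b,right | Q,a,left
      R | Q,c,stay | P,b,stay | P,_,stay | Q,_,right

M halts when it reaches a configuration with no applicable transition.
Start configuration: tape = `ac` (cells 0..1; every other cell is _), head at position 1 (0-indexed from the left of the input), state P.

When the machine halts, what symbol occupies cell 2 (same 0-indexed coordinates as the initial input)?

b

state=P head=1 tape=a[c]__   (P,c)→(P,b,stay)
state=P head=1 tape=a[b]__   (P,b)→(Q,a,right)
state=Q head=2 tape=aa[_]_   (Q,_)→(Q,a,left)
state=Q head=1 tape=a[a]a_   (Q,a)→(R,c,left)
state=R head=0 tape=[a]ca_   (R,a)→(Q,c,stay)
state=Q head=0 tape=[c]ca_   (Q,c)→(Q,b,right)
state=Q head=1 tape=b[c]a_   (Q,c)→(Q,b,right)
state=Q head=2 tape=bb[a]_   (Q,a)→(R,c,left)
state=R head=1 tape=b[b]c_   (R,b)→(P,b,stay)
state=P head=1 tape=b[b]c_   (P,b)→(Q,a,right)
state=Q head=2 tape=ba[c]_   (Q,c)→(Q,b,right)
state=Q head=3 tape=bab[_]   (Q,_)→(Q,a,left)
state=Q head=2 tape=ba[b]a
Cell 2 holds b when M halts.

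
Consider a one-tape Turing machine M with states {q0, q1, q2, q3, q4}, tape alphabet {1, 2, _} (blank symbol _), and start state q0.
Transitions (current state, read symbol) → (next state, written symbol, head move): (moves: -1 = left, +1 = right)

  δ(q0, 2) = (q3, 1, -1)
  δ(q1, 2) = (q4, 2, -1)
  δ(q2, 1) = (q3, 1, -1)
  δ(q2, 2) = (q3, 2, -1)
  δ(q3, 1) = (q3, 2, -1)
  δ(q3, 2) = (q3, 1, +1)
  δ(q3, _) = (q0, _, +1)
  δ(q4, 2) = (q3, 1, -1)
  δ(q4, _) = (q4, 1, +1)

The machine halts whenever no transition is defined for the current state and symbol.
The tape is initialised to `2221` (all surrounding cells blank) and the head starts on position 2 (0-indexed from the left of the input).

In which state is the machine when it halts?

q0

q0 | _22[2]1   read 2 → write 1, move -1, go to q3
q3 | _2[2]11   read 2 → write 1, move +1, go to q3
q3 | _21[1]1   read 1 → write 2, move -1, go to q3
q3 | _2[1]21   read 1 → write 2, move -1, go to q3
q3 | _[2]221   read 2 → write 1, move +1, go to q3
q3 | _1[2]21   read 2 → write 1, move +1, go to q3
q3 | _11[2]1   read 2 → write 1, move +1, go to q3
q3 | _111[1]   read 1 → write 2, move -1, go to q3
q3 | _11[1]2   read 1 → write 2, move -1, go to q3
q3 | _1[1]22   read 1 → write 2, move -1, go to q3
q3 | _[1]222   read 1 → write 2, move -1, go to q3
q3 | [_]2222   read _ → write _, move +1, go to q0
q0 | _[2]222   read 2 → write 1, move -1, go to q3
q3 | [_]1222   read _ → write _, move +1, go to q0
q0 | _[1]222
No transition is defined for (q0, 1); M halts in state q0.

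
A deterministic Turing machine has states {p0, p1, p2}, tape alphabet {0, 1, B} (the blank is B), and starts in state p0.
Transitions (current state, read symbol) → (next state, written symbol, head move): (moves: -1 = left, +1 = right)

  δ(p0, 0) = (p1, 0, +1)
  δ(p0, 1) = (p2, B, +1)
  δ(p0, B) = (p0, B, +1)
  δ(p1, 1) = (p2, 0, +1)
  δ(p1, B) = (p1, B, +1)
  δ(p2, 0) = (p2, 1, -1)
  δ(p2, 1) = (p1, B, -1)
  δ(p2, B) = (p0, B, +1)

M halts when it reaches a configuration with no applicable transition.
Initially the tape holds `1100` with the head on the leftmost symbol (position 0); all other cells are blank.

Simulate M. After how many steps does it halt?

state=p0 head=0 tape=[1]100   (p0,1)→(p2,B,+1)
state=p2 head=1 tape=B[1]00   (p2,1)→(p1,B,-1)
state=p1 head=0 tape=[B]B00   (p1,B)→(p1,B,+1)
state=p1 head=1 tape=B[B]00   (p1,B)→(p1,B,+1)
state=p1 head=2 tape=BB[0]0
M halts after 4 transitions.

4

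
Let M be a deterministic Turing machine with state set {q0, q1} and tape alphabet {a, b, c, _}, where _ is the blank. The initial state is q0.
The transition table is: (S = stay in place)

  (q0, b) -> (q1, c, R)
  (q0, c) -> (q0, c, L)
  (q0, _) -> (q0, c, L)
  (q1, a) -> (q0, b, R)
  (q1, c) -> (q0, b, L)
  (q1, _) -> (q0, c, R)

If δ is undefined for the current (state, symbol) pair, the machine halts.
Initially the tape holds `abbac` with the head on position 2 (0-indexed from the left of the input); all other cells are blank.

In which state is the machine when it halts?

state=q0 head=2 tape=ab[b]ac   (q0,b)→(q1,c,R)
state=q1 head=3 tape=abc[a]c   (q1,a)→(q0,b,R)
state=q0 head=4 tape=abcb[c]   (q0,c)→(q0,c,L)
state=q0 head=3 tape=abc[b]c   (q0,b)→(q1,c,R)
state=q1 head=4 tape=abcc[c]   (q1,c)→(q0,b,L)
state=q0 head=3 tape=abc[c]b   (q0,c)→(q0,c,L)
state=q0 head=2 tape=ab[c]cb   (q0,c)→(q0,c,L)
state=q0 head=1 tape=a[b]ccb   (q0,b)→(q1,c,R)
state=q1 head=2 tape=ac[c]cb   (q1,c)→(q0,b,L)
state=q0 head=1 tape=a[c]bcb   (q0,c)→(q0,c,L)
state=q0 head=0 tape=[a]cbcb
No transition is defined for (q0, a); M halts in state q0.

q0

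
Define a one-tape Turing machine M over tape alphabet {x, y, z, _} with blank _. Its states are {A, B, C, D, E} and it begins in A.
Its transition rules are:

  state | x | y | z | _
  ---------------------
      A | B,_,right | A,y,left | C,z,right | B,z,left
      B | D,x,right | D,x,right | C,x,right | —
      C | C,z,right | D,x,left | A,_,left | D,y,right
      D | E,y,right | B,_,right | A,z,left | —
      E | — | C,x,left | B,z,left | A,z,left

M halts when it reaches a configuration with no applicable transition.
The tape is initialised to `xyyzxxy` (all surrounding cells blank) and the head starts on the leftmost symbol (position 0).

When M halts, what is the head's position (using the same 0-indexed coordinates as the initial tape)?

state=A head=0 tape=[x]yyzxxy__   (A,x)→(B,_,right)
state=B head=1 tape=_[y]yzxxy__   (B,y)→(D,x,right)
state=D head=2 tape=_x[y]zxxy__   (D,y)→(B,_,right)
state=B head=3 tape=_x_[z]xxy__   (B,z)→(C,x,right)
state=C head=4 tape=_x_x[x]xy__   (C,x)→(C,z,right)
state=C head=5 tape=_x_xz[x]y__   (C,x)→(C,z,right)
state=C head=6 tape=_x_xzz[y]__   (C,y)→(D,x,left)
state=D head=5 tape=_x_xz[z]x__   (D,z)→(A,z,left)
state=A head=4 tape=_x_x[z]zx__   (A,z)→(C,z,right)
state=C head=5 tape=_x_xz[z]x__   (C,z)→(A,_,left)
state=A head=4 tape=_x_x[z]_x__   (A,z)→(C,z,right)
state=C head=5 tape=_x_xz[_]x__   (C,_)→(D,y,right)
state=D head=6 tape=_x_xzy[x]__   (D,x)→(E,y,right)
state=E head=7 tape=_x_xzyy[_]_   (E,_)→(A,z,left)
state=A head=6 tape=_x_xzy[y]z_   (A,y)→(A,y,left)
state=A head=5 tape=_x_xz[y]yz_   (A,y)→(A,y,left)
state=A head=4 tape=_x_x[z]yyz_   (A,z)→(C,z,right)
state=C head=5 tape=_x_xz[y]yz_   (C,y)→(D,x,left)
state=D head=4 tape=_x_x[z]xyz_   (D,z)→(A,z,left)
state=A head=3 tape=_x_[x]zxyz_   (A,x)→(B,_,right)
state=B head=4 tape=_x__[z]xyz_   (B,z)→(C,x,right)
state=C head=5 tape=_x__x[x]yz_   (C,x)→(C,z,right)
state=C head=6 tape=_x__xz[y]z_   (C,y)→(D,x,left)
state=D head=5 tape=_x__x[z]xz_   (D,z)→(A,z,left)
state=A head=4 tape=_x__[x]zxz_   (A,x)→(B,_,right)
state=B head=5 tape=_x___[z]xz_   (B,z)→(C,x,right)
state=C head=6 tape=_x___x[x]z_   (C,x)→(C,z,right)
state=C head=7 tape=_x___xz[z]_   (C,z)→(A,_,left)
state=A head=6 tape=_x___x[z]__   (A,z)→(C,z,right)
state=C head=7 tape=_x___xz[_]_   (C,_)→(D,y,right)
state=D head=8 tape=_x___xzy[_]
At halt the head is at cell 8.

8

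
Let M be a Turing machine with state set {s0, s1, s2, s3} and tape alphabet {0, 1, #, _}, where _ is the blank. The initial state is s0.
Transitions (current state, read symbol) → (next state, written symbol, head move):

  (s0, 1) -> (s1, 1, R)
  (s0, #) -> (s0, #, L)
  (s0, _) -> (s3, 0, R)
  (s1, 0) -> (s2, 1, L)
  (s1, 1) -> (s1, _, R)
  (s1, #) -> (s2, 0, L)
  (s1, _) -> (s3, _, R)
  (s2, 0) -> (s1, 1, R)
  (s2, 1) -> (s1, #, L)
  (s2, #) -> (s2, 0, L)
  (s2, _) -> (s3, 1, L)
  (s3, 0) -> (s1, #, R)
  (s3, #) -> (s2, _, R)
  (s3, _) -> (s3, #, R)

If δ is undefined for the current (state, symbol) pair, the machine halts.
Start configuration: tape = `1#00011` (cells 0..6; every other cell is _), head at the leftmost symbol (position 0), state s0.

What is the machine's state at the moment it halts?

state=s0 head=0 tape=_[1]#00011_   (s0,1)→(s1,1,R)
state=s1 head=1 tape=_1[#]00011_   (s1,#)→(s2,0,L)
state=s2 head=0 tape=_[1]000011_   (s2,1)→(s1,#,L)
state=s1 head=-1 tape=[_]#000011_   (s1,_)→(s3,_,R)
state=s3 head=0 tape=_[#]000011_   (s3,#)→(s2,_,R)
state=s2 head=1 tape=__[0]00011_   (s2,0)→(s1,1,R)
state=s1 head=2 tape=__1[0]0011_   (s1,0)→(s2,1,L)
state=s2 head=1 tape=__[1]10011_   (s2,1)→(s1,#,L)
state=s1 head=0 tape=_[_]#10011_   (s1,_)→(s3,_,R)
state=s3 head=1 tape=__[#]10011_   (s3,#)→(s2,_,R)
state=s2 head=2 tape=___[1]0011_   (s2,1)→(s1,#,L)
state=s1 head=1 tape=__[_]#0011_   (s1,_)→(s3,_,R)
state=s3 head=2 tape=___[#]0011_   (s3,#)→(s2,_,R)
state=s2 head=3 tape=____[0]011_   (s2,0)→(s1,1,R)
state=s1 head=4 tape=____1[0]11_   (s1,0)→(s2,1,L)
state=s2 head=3 tape=____[1]111_   (s2,1)→(s1,#,L)
state=s1 head=2 tape=___[_]#111_   (s1,_)→(s3,_,R)
state=s3 head=3 tape=____[#]111_   (s3,#)→(s2,_,R)
state=s2 head=4 tape=_____[1]11_   (s2,1)→(s1,#,L)
state=s1 head=3 tape=____[_]#11_   (s1,_)→(s3,_,R)
state=s3 head=4 tape=_____[#]11_   (s3,#)→(s2,_,R)
state=s2 head=5 tape=______[1]1_   (s2,1)→(s1,#,L)
state=s1 head=4 tape=_____[_]#1_   (s1,_)→(s3,_,R)
state=s3 head=5 tape=______[#]1_   (s3,#)→(s2,_,R)
state=s2 head=6 tape=_______[1]_   (s2,1)→(s1,#,L)
state=s1 head=5 tape=______[_]#_   (s1,_)→(s3,_,R)
state=s3 head=6 tape=_______[#]_   (s3,#)→(s2,_,R)
state=s2 head=7 tape=________[_]   (s2,_)→(s3,1,L)
state=s3 head=6 tape=_______[_]1   (s3,_)→(s3,#,R)
state=s3 head=7 tape=_______#[1]
No transition is defined for (s3, 1); M halts in state s3.

s3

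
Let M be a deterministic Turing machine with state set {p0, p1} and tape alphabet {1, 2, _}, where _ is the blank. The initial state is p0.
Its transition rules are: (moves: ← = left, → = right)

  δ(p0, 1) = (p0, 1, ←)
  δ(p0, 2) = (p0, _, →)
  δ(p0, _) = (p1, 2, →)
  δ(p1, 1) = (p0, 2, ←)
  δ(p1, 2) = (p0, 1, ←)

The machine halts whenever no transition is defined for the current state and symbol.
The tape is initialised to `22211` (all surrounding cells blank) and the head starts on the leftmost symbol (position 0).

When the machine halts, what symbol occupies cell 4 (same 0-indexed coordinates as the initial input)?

_

p0 | [2]2211__   read 2 → write _, move →, go to p0
p0 | _[2]211__   read 2 → write _, move →, go to p0
p0 | __[2]11__   read 2 → write _, move →, go to p0
p0 | ___[1]1__   read 1 → write 1, move ←, go to p0
p0 | __[_]11__   read _ → write 2, move →, go to p1
p1 | __2[1]1__   read 1 → write 2, move ←, go to p0
p0 | __[2]21__   read 2 → write _, move →, go to p0
p0 | ___[2]1__   read 2 → write _, move →, go to p0
p0 | ____[1]__   read 1 → write 1, move ←, go to p0
p0 | ___[_]1__   read _ → write 2, move →, go to p1
p1 | ___2[1]__   read 1 → write 2, move ←, go to p0
p0 | ___[2]2__   read 2 → write _, move →, go to p0
p0 | ____[2]__   read 2 → write _, move →, go to p0
p0 | _____[_]_   read _ → write 2, move →, go to p1
p1 | _____2[_]
Cell 4 holds _ when M halts.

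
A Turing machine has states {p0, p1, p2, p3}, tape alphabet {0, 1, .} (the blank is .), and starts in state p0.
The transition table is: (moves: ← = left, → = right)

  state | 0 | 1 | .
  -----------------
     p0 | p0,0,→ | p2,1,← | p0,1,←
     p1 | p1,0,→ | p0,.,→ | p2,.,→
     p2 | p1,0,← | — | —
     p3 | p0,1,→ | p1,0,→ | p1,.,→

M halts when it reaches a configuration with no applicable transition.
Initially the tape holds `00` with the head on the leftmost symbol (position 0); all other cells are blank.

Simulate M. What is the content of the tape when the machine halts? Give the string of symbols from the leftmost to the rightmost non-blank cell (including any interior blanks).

state=p0 head=0 tape=[0]0..   (p0,0)→(p0,0,→)
state=p0 head=1 tape=0[0]..   (p0,0)→(p0,0,→)
state=p0 head=2 tape=00[.].   (p0,.)→(p0,1,←)
state=p0 head=1 tape=0[0]1.   (p0,0)→(p0,0,→)
state=p0 head=2 tape=00[1].   (p0,1)→(p2,1,←)
state=p2 head=1 tape=0[0]1.   (p2,0)→(p1,0,←)
state=p1 head=0 tape=[0]01.   (p1,0)→(p1,0,→)
state=p1 head=1 tape=0[0]1.   (p1,0)→(p1,0,→)
state=p1 head=2 tape=00[1].   (p1,1)→(p0,.,→)
state=p0 head=3 tape=00.[.]   (p0,.)→(p0,1,←)
state=p0 head=2 tape=00[.]1   (p0,.)→(p0,1,←)
state=p0 head=1 tape=0[0]11   (p0,0)→(p0,0,→)
state=p0 head=2 tape=00[1]1   (p0,1)→(p2,1,←)
state=p2 head=1 tape=0[0]11   (p2,0)→(p1,0,←)
state=p1 head=0 tape=[0]011   (p1,0)→(p1,0,→)
state=p1 head=1 tape=0[0]11   (p1,0)→(p1,0,→)
state=p1 head=2 tape=00[1]1   (p1,1)→(p0,.,→)
state=p0 head=3 tape=00.[1]   (p0,1)→(p2,1,←)
state=p2 head=2 tape=00[.]1
The non-blank tape span at halt is 00.1.

00.1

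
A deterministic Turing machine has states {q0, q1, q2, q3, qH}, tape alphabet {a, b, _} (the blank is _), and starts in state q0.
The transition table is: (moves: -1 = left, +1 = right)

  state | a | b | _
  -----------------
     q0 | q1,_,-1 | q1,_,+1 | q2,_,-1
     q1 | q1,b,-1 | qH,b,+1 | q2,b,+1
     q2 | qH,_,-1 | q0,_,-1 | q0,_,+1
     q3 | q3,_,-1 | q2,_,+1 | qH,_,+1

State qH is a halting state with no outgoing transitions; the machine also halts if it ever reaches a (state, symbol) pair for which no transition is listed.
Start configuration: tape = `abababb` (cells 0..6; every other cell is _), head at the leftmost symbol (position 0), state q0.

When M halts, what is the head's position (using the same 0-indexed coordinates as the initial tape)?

state=q0 head=0 tape=_[a]bababb   (q0,a)→(q1,_,-1)
state=q1 head=-1 tape=[_]_bababb   (q1,_)→(q2,b,+1)
state=q2 head=0 tape=b[_]bababb   (q2,_)→(q0,_,+1)
state=q0 head=1 tape=b_[b]ababb   (q0,b)→(q1,_,+1)
state=q1 head=2 tape=b__[a]babb   (q1,a)→(q1,b,-1)
state=q1 head=1 tape=b_[_]bbabb   (q1,_)→(q2,b,+1)
state=q2 head=2 tape=b_b[b]babb   (q2,b)→(q0,_,-1)
state=q0 head=1 tape=b_[b]_babb   (q0,b)→(q1,_,+1)
state=q1 head=2 tape=b__[_]babb   (q1,_)→(q2,b,+1)
state=q2 head=3 tape=b__b[b]abb   (q2,b)→(q0,_,-1)
state=q0 head=2 tape=b__[b]_abb   (q0,b)→(q1,_,+1)
state=q1 head=3 tape=b___[_]abb   (q1,_)→(q2,b,+1)
state=q2 head=4 tape=b___b[a]bb   (q2,a)→(qH,_,-1)
state=qH head=3 tape=b___[b]_bb
At halt the head is at cell 3.

3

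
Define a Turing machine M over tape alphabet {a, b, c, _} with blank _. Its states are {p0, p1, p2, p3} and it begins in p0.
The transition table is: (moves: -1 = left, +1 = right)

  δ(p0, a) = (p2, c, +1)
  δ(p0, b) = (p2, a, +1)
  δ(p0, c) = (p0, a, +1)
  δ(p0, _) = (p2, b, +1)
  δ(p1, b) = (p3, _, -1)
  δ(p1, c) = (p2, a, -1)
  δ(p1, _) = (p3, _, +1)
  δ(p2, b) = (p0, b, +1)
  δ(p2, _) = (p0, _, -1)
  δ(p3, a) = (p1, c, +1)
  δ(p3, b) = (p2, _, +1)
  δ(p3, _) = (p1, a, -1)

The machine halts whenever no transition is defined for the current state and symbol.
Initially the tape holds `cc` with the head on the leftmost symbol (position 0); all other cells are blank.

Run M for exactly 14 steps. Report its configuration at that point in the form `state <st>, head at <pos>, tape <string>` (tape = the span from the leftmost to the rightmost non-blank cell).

state p2, head at 4, tape aaac

p0 | [c]c___   read c → write a, move +1, go to p0
p0 | a[c]___   read c → write a, move +1, go to p0
p0 | aa[_]__   read _ → write b, move +1, go to p2
p2 | aab[_]_   read _ → write _, move -1, go to p0
p0 | aa[b]__   read b → write a, move +1, go to p2
p2 | aaa[_]_   read _ → write _, move -1, go to p0
p0 | aa[a]__   read a → write c, move +1, go to p2
p2 | aac[_]_   read _ → write _, move -1, go to p0
p0 | aa[c]__   read c → write a, move +1, go to p0
p0 | aaa[_]_   read _ → write b, move +1, go to p2
p2 | aaab[_]   read _ → write _, move -1, go to p0
p0 | aaa[b]_   read b → write a, move +1, go to p2
p2 | aaaa[_]   read _ → write _, move -1, go to p0
p0 | aaa[a]_   read a → write c, move +1, go to p2
p2 | aaac[_]
After 14 steps: state p2, head at 4, tape aaac.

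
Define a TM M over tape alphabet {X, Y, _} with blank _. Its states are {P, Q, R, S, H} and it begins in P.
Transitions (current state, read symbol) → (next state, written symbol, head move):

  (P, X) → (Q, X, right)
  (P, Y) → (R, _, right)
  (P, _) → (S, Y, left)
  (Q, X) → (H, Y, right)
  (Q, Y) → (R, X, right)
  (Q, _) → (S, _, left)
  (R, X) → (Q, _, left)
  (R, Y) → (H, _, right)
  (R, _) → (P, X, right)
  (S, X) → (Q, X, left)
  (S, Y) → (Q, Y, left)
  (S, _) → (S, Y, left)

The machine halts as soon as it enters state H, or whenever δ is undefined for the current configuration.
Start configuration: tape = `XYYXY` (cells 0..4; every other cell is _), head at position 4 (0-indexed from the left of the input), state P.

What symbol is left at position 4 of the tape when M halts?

_

state=P head=4 tape=XYYX[Y]__   (P,Y)→(R,_,right)
state=R head=5 tape=XYYX_[_]_   (R,_)→(P,X,right)
state=P head=6 tape=XYYX_X[_]   (P,_)→(S,Y,left)
state=S head=5 tape=XYYX_[X]Y   (S,X)→(Q,X,left)
state=Q head=4 tape=XYYX[_]XY   (Q,_)→(S,_,left)
state=S head=3 tape=XYY[X]_XY   (S,X)→(Q,X,left)
state=Q head=2 tape=XY[Y]X_XY   (Q,Y)→(R,X,right)
state=R head=3 tape=XYX[X]_XY   (R,X)→(Q,_,left)
state=Q head=2 tape=XY[X]__XY   (Q,X)→(H,Y,right)
state=H head=3 tape=XYY[_]_XY
Cell 4 holds _ when M halts.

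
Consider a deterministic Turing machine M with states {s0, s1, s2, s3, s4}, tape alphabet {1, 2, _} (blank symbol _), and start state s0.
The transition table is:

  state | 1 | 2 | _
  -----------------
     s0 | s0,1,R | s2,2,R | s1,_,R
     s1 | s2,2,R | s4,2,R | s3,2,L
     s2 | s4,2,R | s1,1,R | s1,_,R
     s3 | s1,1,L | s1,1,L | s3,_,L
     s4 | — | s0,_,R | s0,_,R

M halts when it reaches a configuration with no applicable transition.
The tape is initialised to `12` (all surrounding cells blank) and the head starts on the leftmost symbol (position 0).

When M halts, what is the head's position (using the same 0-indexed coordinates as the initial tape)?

1

s0 | [1]2____   read 1 → write 1, move R, go to s0
s0 | 1[2]____   read 2 → write 2, move R, go to s2
s2 | 12[_]___   read _ → write _, move R, go to s1
s1 | 12_[_]__   read _ → write 2, move L, go to s3
s3 | 12[_]2__   read _ → write _, move L, go to s3
s3 | 1[2]_2__   read 2 → write 1, move L, go to s1
s1 | [1]1_2__   read 1 → write 2, move R, go to s2
s2 | 2[1]_2__   read 1 → write 2, move R, go to s4
s4 | 22[_]2__   read _ → write _, move R, go to s0
s0 | 22_[2]__   read 2 → write 2, move R, go to s2
s2 | 22_2[_]_   read _ → write _, move R, go to s1
s1 | 22_2_[_]   read _ → write 2, move L, go to s3
s3 | 22_2[_]2   read _ → write _, move L, go to s3
s3 | 22_[2]_2   read 2 → write 1, move L, go to s1
s1 | 22[_]1_2   read _ → write 2, move L, go to s3
s3 | 2[2]21_2   read 2 → write 1, move L, go to s1
s1 | [2]121_2   read 2 → write 2, move R, go to s4
s4 | 2[1]21_2
At halt the head is at cell 1.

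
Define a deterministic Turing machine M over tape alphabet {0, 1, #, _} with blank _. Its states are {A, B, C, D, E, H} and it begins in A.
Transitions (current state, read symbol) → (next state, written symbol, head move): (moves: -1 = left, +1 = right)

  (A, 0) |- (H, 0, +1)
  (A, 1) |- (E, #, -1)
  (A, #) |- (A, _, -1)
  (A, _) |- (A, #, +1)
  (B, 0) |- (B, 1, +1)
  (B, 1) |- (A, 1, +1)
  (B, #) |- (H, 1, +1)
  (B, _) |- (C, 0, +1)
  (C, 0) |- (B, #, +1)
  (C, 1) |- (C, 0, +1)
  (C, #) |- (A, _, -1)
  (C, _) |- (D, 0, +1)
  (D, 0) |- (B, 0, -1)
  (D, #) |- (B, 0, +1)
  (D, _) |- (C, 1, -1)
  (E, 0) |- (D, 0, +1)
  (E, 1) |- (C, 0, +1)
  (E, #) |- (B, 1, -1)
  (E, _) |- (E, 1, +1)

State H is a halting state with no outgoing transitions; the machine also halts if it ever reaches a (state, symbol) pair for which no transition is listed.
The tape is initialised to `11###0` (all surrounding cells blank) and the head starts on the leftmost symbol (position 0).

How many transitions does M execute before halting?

state=A head=0 tape=_[1]1###0   (A,1)→(E,#,-1)
state=E head=-1 tape=[_]#1###0   (E,_)→(E,1,+1)
state=E head=0 tape=1[#]1###0   (E,#)→(B,1,-1)
state=B head=-1 tape=[1]11###0   (B,1)→(A,1,+1)
state=A head=0 tape=1[1]1###0   (A,1)→(E,#,-1)
state=E head=-1 tape=[1]#1###0   (E,1)→(C,0,+1)
state=C head=0 tape=0[#]1###0   (C,#)→(A,_,-1)
state=A head=-1 tape=[0]_1###0   (A,0)→(H,0,+1)
state=H head=0 tape=0[_]1###0
M halts after 8 transitions.

8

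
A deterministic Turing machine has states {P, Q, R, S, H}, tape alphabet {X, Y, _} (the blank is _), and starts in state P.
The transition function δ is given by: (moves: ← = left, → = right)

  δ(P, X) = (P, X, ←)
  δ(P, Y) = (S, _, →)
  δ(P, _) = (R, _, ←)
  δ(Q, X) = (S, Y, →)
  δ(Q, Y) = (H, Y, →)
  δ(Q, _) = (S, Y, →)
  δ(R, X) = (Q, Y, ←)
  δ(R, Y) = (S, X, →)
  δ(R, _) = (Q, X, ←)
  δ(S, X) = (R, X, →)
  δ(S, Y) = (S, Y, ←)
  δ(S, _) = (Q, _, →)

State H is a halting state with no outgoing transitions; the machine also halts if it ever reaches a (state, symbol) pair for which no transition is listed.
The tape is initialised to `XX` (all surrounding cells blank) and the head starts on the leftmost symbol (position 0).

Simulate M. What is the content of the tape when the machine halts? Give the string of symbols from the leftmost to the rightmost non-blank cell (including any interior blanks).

state=P head=0 tape=____[X]X   (P,X)→(P,X,←)
state=P head=-1 tape=___[_]XX   (P,_)→(R,_,←)
state=R head=-2 tape=__[_]_XX   (R,_)→(Q,X,←)
state=Q head=-3 tape=_[_]X_XX   (Q,_)→(S,Y,→)
state=S head=-2 tape=_Y[X]_XX   (S,X)→(R,X,→)
state=R head=-1 tape=_YX[_]XX   (R,_)→(Q,X,←)
state=Q head=-2 tape=_Y[X]XXX   (Q,X)→(S,Y,→)
state=S head=-1 tape=_YY[X]XX   (S,X)→(R,X,→)
state=R head=0 tape=_YYX[X]X   (R,X)→(Q,Y,←)
state=Q head=-1 tape=_YY[X]YX   (Q,X)→(S,Y,→)
state=S head=0 tape=_YYY[Y]X   (S,Y)→(S,Y,←)
state=S head=-1 tape=_YY[Y]YX   (S,Y)→(S,Y,←)
state=S head=-2 tape=_Y[Y]YYX   (S,Y)→(S,Y,←)
state=S head=-3 tape=_[Y]YYYX   (S,Y)→(S,Y,←)
state=S head=-4 tape=[_]YYYYX   (S,_)→(Q,_,→)
state=Q head=-3 tape=_[Y]YYYX   (Q,Y)→(H,Y,→)
state=H head=-2 tape=_Y[Y]YYX
The non-blank tape span at halt is YYYYX.

YYYYX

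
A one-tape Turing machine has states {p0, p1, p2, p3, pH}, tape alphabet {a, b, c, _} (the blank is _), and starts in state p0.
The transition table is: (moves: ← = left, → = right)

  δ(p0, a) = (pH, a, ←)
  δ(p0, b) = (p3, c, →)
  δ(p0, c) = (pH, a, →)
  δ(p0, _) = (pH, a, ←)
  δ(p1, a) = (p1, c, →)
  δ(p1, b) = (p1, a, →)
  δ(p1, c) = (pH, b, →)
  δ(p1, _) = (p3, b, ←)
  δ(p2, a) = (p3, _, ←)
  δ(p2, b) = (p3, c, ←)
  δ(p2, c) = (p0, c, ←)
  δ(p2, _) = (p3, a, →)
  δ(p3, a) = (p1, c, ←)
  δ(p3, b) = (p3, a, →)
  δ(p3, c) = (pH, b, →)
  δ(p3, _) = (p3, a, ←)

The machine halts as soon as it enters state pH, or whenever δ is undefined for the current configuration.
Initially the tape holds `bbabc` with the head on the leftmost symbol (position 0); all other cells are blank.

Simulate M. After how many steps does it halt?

p0 | [b]babc   read b → write c, move →, go to p3
p3 | c[b]abc   read b → write a, move →, go to p3
p3 | ca[a]bc   read a → write c, move ←, go to p1
p1 | c[a]cbc   read a → write c, move →, go to p1
p1 | cc[c]bc   read c → write b, move →, go to pH
pH | ccb[b]c
M halts after 5 transitions.

5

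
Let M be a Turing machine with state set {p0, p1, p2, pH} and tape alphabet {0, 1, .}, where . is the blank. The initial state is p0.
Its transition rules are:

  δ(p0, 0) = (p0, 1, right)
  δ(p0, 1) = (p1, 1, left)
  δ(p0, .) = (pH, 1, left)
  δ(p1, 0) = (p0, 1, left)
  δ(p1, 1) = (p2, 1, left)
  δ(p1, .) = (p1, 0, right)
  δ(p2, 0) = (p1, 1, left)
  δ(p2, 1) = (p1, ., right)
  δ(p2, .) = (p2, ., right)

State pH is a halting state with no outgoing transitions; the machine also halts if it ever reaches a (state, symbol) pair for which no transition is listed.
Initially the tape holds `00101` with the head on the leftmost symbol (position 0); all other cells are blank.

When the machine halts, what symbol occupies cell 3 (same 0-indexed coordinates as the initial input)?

1

p0 | [0]0101   read 0 → write 1, move right, go to p0
p0 | 1[0]101   read 0 → write 1, move right, go to p0
p0 | 11[1]01   read 1 → write 1, move left, go to p1
p1 | 1[1]101   read 1 → write 1, move left, go to p2
p2 | [1]1101   read 1 → write ., move right, go to p1
p1 | .[1]101   read 1 → write 1, move left, go to p2
p2 | [.]1101   read . → write ., move right, go to p2
p2 | .[1]101   read 1 → write ., move right, go to p1
p1 | ..[1]01   read 1 → write 1, move left, go to p2
p2 | .[.]101   read . → write ., move right, go to p2
p2 | ..[1]01   read 1 → write ., move right, go to p1
p1 | ...[0]1   read 0 → write 1, move left, go to p0
p0 | ..[.]11   read . → write 1, move left, go to pH
pH | .[.]111
Cell 3 holds 1 when M halts.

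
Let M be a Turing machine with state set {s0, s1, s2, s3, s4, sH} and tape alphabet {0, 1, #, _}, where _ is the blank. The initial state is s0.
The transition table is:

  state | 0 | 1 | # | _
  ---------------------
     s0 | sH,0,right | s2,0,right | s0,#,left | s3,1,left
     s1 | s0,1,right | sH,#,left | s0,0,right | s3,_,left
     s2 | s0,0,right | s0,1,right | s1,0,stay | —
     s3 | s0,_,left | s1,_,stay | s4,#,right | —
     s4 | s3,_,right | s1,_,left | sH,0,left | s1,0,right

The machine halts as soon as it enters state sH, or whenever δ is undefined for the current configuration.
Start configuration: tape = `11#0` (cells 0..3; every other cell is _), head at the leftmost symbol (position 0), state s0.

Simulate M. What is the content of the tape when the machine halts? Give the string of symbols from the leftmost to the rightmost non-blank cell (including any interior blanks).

state=s0 head=0 tape=[1]1#0_   (s0,1)→(s2,0,right)
state=s2 head=1 tape=0[1]#0_   (s2,1)→(s0,1,right)
state=s0 head=2 tape=01[#]0_   (s0,#)→(s0,#,left)
state=s0 head=1 tape=0[1]#0_   (s0,1)→(s2,0,right)
state=s2 head=2 tape=00[#]0_   (s2,#)→(s1,0,stay)
state=s1 head=2 tape=00[0]0_   (s1,0)→(s0,1,right)
state=s0 head=3 tape=001[0]_   (s0,0)→(sH,0,right)
state=sH head=4 tape=0010[_]
The non-blank tape span at halt is 0010.

0010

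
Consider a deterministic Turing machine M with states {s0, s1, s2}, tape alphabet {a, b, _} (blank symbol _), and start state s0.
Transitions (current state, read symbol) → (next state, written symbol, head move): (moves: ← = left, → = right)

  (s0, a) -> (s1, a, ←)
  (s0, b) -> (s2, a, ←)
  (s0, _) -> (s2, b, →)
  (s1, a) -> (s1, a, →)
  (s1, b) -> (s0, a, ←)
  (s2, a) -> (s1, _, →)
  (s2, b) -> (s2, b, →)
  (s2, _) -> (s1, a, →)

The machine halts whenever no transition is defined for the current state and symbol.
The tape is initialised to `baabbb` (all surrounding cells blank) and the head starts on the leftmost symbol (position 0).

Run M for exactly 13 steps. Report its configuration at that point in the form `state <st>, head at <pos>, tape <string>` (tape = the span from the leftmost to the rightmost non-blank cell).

state=s0 head=0 tape=_[b]aabbb   (s0,b)→(s2,a,←)
state=s2 head=-1 tape=[_]aaabbb   (s2,_)→(s1,a,→)
state=s1 head=0 tape=a[a]aabbb   (s1,a)→(s1,a,→)
state=s1 head=1 tape=aa[a]abbb   (s1,a)→(s1,a,→)
state=s1 head=2 tape=aaa[a]bbb   (s1,a)→(s1,a,→)
state=s1 head=3 tape=aaaa[b]bb   (s1,b)→(s0,a,←)
state=s0 head=2 tape=aaa[a]abb   (s0,a)→(s1,a,←)
state=s1 head=1 tape=aa[a]aabb   (s1,a)→(s1,a,→)
state=s1 head=2 tape=aaa[a]abb   (s1,a)→(s1,a,→)
state=s1 head=3 tape=aaaa[a]bb   (s1,a)→(s1,a,→)
state=s1 head=4 tape=aaaaa[b]b   (s1,b)→(s0,a,←)
state=s0 head=3 tape=aaaa[a]ab   (s0,a)→(s1,a,←)
state=s1 head=2 tape=aaa[a]aab   (s1,a)→(s1,a,→)
state=s1 head=3 tape=aaaa[a]ab
After 13 steps: state s1, head at 3, tape aaaaaab.

state s1, head at 3, tape aaaaaab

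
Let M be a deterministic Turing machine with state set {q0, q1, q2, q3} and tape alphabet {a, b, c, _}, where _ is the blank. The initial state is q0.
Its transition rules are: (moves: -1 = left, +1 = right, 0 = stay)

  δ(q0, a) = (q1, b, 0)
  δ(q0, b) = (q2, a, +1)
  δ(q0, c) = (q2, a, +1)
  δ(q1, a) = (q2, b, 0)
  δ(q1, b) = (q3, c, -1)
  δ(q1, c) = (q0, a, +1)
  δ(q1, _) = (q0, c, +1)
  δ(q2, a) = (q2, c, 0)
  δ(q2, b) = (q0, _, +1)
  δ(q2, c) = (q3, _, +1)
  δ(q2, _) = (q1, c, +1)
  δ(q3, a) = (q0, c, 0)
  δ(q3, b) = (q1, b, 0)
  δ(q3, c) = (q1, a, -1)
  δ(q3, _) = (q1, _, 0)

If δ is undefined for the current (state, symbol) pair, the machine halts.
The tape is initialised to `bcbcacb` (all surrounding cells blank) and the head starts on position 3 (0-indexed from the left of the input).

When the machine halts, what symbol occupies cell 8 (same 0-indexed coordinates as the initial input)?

c

q0 | bcb[c]acb___   read c → write a, move +1, go to q2
q2 | bcba[a]cb___   read a → write c, move 0, go to q2
q2 | bcba[c]cb___   read c → write _, move +1, go to q3
q3 | bcba_[c]b___   read c → write a, move -1, go to q1
q1 | bcba[_]ab___   read _ → write c, move +1, go to q0
q0 | bcbac[a]b___   read a → write b, move 0, go to q1
q1 | bcbac[b]b___   read b → write c, move -1, go to q3
q3 | bcba[c]cb___   read c → write a, move -1, go to q1
q1 | bcb[a]acb___   read a → write b, move 0, go to q2
q2 | bcb[b]acb___   read b → write _, move +1, go to q0
q0 | bcb_[a]cb___   read a → write b, move 0, go to q1
q1 | bcb_[b]cb___   read b → write c, move -1, go to q3
q3 | bcb[_]ccb___   read _ → write _, move 0, go to q1
q1 | bcb[_]ccb___   read _ → write c, move +1, go to q0
q0 | bcbc[c]cb___   read c → write a, move +1, go to q2
q2 | bcbca[c]b___   read c → write _, move +1, go to q3
q3 | bcbca_[b]___   read b → write b, move 0, go to q1
q1 | bcbca_[b]___   read b → write c, move -1, go to q3
q3 | bcbca[_]c___   read _ → write _, move 0, go to q1
q1 | bcbca[_]c___   read _ → write c, move +1, go to q0
q0 | bcbcac[c]___   read c → write a, move +1, go to q2
q2 | bcbcaca[_]__   read _ → write c, move +1, go to q1
q1 | bcbcacac[_]_   read _ → write c, move +1, go to q0
q0 | bcbcacacc[_]
Cell 8 holds c when M halts.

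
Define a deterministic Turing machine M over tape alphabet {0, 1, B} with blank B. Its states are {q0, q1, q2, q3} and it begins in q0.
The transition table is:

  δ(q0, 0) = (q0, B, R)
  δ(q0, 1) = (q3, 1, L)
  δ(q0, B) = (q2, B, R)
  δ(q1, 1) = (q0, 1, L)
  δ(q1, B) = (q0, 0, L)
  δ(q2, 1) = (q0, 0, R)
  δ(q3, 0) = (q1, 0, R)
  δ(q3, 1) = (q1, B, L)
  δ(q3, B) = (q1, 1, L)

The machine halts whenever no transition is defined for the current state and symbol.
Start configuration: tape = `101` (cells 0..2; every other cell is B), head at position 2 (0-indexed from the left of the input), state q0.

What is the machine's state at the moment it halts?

q2

q0 | BB10[1]   read 1 → write 1, move L, go to q3
q3 | BB1[0]1   read 0 → write 0, move R, go to q1
q1 | BB10[1]   read 1 → write 1, move L, go to q0
q0 | BB1[0]1   read 0 → write B, move R, go to q0
q0 | BB1B[1]   read 1 → write 1, move L, go to q3
q3 | BB1[B]1   read B → write 1, move L, go to q1
q1 | BB[1]11   read 1 → write 1, move L, go to q0
q0 | B[B]111   read B → write B, move R, go to q2
q2 | BB[1]11   read 1 → write 0, move R, go to q0
q0 | BB0[1]1   read 1 → write 1, move L, go to q3
q3 | BB[0]11   read 0 → write 0, move R, go to q1
q1 | BB0[1]1   read 1 → write 1, move L, go to q0
q0 | BB[0]11   read 0 → write B, move R, go to q0
q0 | BBB[1]1   read 1 → write 1, move L, go to q3
q3 | BB[B]11   read B → write 1, move L, go to q1
q1 | B[B]111   read B → write 0, move L, go to q0
q0 | [B]0111   read B → write B, move R, go to q2
q2 | B[0]111
No transition is defined for (q2, 0); M halts in state q2.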